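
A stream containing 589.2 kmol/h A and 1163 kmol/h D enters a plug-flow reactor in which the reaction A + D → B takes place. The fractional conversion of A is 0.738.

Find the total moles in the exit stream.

1320 kmol/h

A reacted = 0.738 × 589.2 = 434.8 kmol/h; ν_A = −1, so ξ = 434.8/1 = 434.8 kmol/h.
Outlet amounts (n = n₀ + ν ξ):
  A: 589.2 − 1(434.8) = 154.4
  D: 1163 − 1(434.8) = 728.2
  B: 0 + 1(434.8) = 434.8
Total out = 154.4 + 728.2 + 434.8 = 1317 kmol/h.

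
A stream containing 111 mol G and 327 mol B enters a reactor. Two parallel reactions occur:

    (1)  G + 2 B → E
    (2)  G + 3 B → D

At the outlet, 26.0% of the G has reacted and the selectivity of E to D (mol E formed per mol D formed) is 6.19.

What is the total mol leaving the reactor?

Conversion of G: G consumed = 0.26 × 111 = 28.86 mol = 1ξ₁ + 1ξ₂.
Selectivity: 1ξ₁ / (1ξ₂) = 6.19 → ξ₁ = 6.19 ξ₂.
Substitute: (1·6.19 + 1) ξ₂ = 28.86 → ξ₂ = 4.014 mol, ξ₁ = 24.85 mol.
Outlet amounts (n = n₀ + Σ ν·ξ):
  G: 111 − 1(24.85) − 1(4.014) = 82.14
  B: 327 − 2(24.85) − 3(4.014) = 265.3
  E: 0 + 1(24.85) = 24.85
  D: 0 + 1(4.014) = 4.014
Total out = 82.14 + 265.3 + 24.85 + 4.014 = 376.3 mol.

376 mol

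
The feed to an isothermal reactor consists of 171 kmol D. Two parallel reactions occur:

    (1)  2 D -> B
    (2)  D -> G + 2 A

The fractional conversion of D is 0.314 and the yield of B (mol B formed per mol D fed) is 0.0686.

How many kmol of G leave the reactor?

Yield of B: 1ξ₁ / 171 = 0.0686 → ξ₁ = 11.73 kmol.
Conversion of D: 2ξ₁ + 1ξ₂ = 0.314 × 171 = 53.69 → ξ₂ = 30.23 kmol.
Outlet amounts (n = n₀ + Σ ν·ξ):
  D: 171 − 2(11.73) − 1(30.23) = 117.3
  B: 0 + 1(11.73) = 11.73
  G: 0 + 1(30.23) = 30.23
  A: 0 + 2(30.23) = 60.47

30.2 kmol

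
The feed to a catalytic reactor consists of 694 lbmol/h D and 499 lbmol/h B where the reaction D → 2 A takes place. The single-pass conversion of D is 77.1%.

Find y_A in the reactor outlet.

0.619

D reacted = 0.771 × 694 = 535.1 lbmol/h; ν_D = −1, so ξ = 535.1/1 = 535.1 lbmol/h.
Outlet amounts (n = n₀ + ν ξ):
  D: 694 − 1(535.1) = 158.9
  A: 0 + 2(535.1) = 1070
  B: 499 (inert)
Total out = 1728 lbmol/h; y_A = 1070 / 1728 = 0.6193.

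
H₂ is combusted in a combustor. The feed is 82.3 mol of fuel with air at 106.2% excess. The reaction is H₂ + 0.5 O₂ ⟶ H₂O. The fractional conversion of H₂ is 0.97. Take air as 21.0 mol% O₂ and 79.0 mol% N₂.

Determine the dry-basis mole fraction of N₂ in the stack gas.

Stoichiometric O₂ = 0.5 × 82.3 = 41.15 mol; O₂ fed = 41.15 × 2.062 = 84.85 mol.
N₂ fed = 84.85 × 79/21 = 319.2 mol.
Fuel reacted = 0.97 × 82.3 → ξ = 79.83 mol.
Outlet (n = n₀ + ν ξ):
  H₂: 82.3 − 1(79.83) = 2.469
  O₂: 84.85 − 0.5(79.83) = 44.94
  N₂: 319.2 (inert)
  H₂O: 0 + 1(79.83) = 79.83
Dry total = 366.6 mol; y_N₂ (dry) = 319.2 / 366.6 = 0.8707.

0.871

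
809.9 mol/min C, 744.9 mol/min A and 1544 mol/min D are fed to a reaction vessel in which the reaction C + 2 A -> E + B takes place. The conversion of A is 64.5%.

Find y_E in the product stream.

0.084

A reacted = 0.645 × 744.9 = 480.5 mol/min; ν_A = −2, so ξ = 480.5/2 = 240.2 mol/min.
Outlet amounts (n = n₀ + ν ξ):
  C: 809.9 − 1(240.2) = 569.7
  A: 744.9 − 2(240.2) = 264.4
  E: 0 + 1(240.2) = 240.2
  B: 0 + 1(240.2) = 240.2
  D: 1544 (inert)
Total out = 2859 mol/min; y_E = 240.2 / 2859 = 0.08404.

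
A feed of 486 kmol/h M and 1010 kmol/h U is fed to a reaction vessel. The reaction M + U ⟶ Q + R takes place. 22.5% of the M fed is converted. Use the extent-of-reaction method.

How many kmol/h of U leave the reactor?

901 kmol/h

M reacted = 0.225 × 486 = 109.4 kmol/h; ν_M = −1, so ξ = 109.4/1 = 109.4 kmol/h.
Outlet amounts (n = n₀ + ν ξ):
  M: 486 − 1(109.4) = 376.6
  U: 1010 − 1(109.4) = 900.6
  Q: 0 + 1(109.4) = 109.4
  R: 0 + 1(109.4) = 109.4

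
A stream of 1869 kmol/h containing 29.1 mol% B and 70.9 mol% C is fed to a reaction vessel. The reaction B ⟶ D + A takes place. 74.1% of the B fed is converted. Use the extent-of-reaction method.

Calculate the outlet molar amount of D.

403 kmol/h

B reacted = 0.741 × 543.9 = 403 kmol/h; ν_B = −1, so ξ = 403/1 = 403 kmol/h.
Outlet amounts (n = n₀ + ν ξ):
  B: 543.9 − 1(403) = 140.9
  D: 0 + 1(403) = 403
  A: 0 + 1(403) = 403
  C: 1325 (inert)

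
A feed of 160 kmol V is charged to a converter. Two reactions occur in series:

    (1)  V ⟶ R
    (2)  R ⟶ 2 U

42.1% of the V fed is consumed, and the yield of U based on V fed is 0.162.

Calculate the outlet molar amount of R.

54.4 kmol

Conversion of V: V consumed = 1ξ₁ = 0.421 × 160 → ξ₁ = 67.36 kmol.
Yield of U: 2ξ₂ / 160 = 0.162 → ξ₂ = 12.96 kmol.
Outlet amounts (n = n₀ + Σ ν·ξ):
  V: 160 − 1(67.36) = 92.64
  R: 0 + 1(67.36) − 1(12.96) = 54.4
  U: 0 + 2(12.96) = 25.92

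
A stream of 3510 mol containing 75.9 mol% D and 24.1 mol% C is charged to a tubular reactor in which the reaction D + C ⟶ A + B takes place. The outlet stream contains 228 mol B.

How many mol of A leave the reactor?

228 mol

For B: n = n₀ + 1ξ → 228 = 0 + 1ξ, giving ξ = 228 mol.
Outlet amounts (n = n₀ + ν ξ):
  D: 2664 − 1(228) = 2436
  C: 845.9 − 1(228) = 617.9
  A: 0 + 1(228) = 228
  B: 0 + 1(228) = 228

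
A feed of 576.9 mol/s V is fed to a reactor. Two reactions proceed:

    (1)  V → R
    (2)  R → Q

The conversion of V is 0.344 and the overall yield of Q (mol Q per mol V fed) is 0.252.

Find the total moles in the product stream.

Conversion of V: V consumed = 1ξ₁ = 0.344 × 576.9 → ξ₁ = 198.5 mol/s.
Yield of Q: 1ξ₂ / 576.9 = 0.252 → ξ₂ = 145.4 mol/s.
Outlet amounts (n = n₀ + Σ ν·ξ):
  V: 576.9 − 1(198.5) = 378.4
  R: 0 + 1(198.5) − 1(145.4) = 53.07
  Q: 0 + 1(145.4) = 145.4
Total out = 378.4 + 53.07 + 145.4 = 576.9 mol/s.

577 mol/s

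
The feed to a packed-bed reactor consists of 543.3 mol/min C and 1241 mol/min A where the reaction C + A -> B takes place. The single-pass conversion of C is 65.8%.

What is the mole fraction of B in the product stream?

C reacted = 0.658 × 543.3 = 357.5 mol/min; ν_C = −1, so ξ = 357.5/1 = 357.5 mol/min.
Outlet amounts (n = n₀ + ν ξ):
  C: 543.3 − 1(357.5) = 185.8
  A: 1241 − 1(357.5) = 883.5
  B: 0 + 1(357.5) = 357.5
Total out = 1427 mol/min; y_B = 357.5 / 1427 = 0.2506.

0.251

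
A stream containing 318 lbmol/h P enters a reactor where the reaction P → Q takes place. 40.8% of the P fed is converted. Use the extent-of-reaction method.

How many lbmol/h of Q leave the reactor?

P reacted = 0.408 × 318 = 129.7 lbmol/h; ν_P = −1, so ξ = 129.7/1 = 129.7 lbmol/h.
Outlet amounts (n = n₀ + ν ξ):
  P: 318 − 1(129.7) = 188.3
  Q: 0 + 1(129.7) = 129.7

130 lbmol/h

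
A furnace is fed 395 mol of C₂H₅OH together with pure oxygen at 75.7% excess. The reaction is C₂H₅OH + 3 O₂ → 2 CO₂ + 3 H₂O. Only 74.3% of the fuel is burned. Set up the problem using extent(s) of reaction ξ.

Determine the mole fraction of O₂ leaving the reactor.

Stoichiometric O₂ = 3 × 395 = 1185 mol; O₂ fed = 1185 × 1.757 = 2082 mol.
Fuel reacted = 0.743 × 395 → ξ = 293.5 mol.
Outlet (n = n₀ + ν ξ):
  C₂H₅OH: 395 − 1(293.5) = 101.5
  O₂: 2082 − 3(293.5) = 1202
  CO₂: 0 + 2(293.5) = 587
  H₂O: 0 + 3(293.5) = 880.5
Total out = 2771 mol; y_O₂ = 1202 / 2771 = 0.4337.

0.434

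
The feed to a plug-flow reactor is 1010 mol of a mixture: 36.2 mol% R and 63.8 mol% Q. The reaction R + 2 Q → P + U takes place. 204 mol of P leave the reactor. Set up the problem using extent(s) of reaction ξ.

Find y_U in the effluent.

0.253

For P: n = n₀ + 1ξ → 204 = 0 + 1ξ, giving ξ = 204 mol.
Outlet amounts (n = n₀ + ν ξ):
  R: 365.6 − 1(204) = 161.6
  Q: 644.4 − 2(204) = 236.4
  P: 0 + 1(204) = 204
  U: 0 + 1(204) = 204
Total out = 806 mol; y_U = 204 / 806 = 0.2531.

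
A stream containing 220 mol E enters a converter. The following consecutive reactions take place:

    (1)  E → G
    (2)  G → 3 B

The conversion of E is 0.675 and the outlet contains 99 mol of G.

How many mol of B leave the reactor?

Conversion of E: E consumed = 1ξ₁ = 0.675 × 220 → ξ₁ = 148.5 mol.
G balance: n_G = 0 + 1ξ₁ − 1ξ₂ = 99 → ξ₂ = (1·148.5 − 99)/1 = 49.5 mol.
Outlet amounts (n = n₀ + Σ ν·ξ):
  E: 220 − 1(148.5) = 71.5
  G: 0 + 1(148.5) − 1(49.5) = 99
  B: 0 + 3(49.5) = 148.5

148 mol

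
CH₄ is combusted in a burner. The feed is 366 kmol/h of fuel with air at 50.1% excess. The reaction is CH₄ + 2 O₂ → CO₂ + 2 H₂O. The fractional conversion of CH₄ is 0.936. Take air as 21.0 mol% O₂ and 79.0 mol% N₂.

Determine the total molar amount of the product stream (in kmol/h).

5600 kmol/h

Stoichiometric O₂ = 2 × 366 = 732 kmol/h; O₂ fed = 732 × 1.501 = 1099 kmol/h.
N₂ fed = 1099 × 79/21 = 4133 kmol/h.
Fuel reacted = 0.936 × 366 → ξ = 342.6 kmol/h.
Outlet (n = n₀ + ν ξ):
  CH₄: 366 − 1(342.6) = 23.42
  O₂: 1099 − 2(342.6) = 413.6
  N₂: 4133 (inert)
  CO₂: 0 + 1(342.6) = 342.6
  H₂O: 0 + 2(342.6) = 685.2
Total out = 23.42 + 413.6 + 4133 + 342.6 + 685.2 = 5598 kmol/h.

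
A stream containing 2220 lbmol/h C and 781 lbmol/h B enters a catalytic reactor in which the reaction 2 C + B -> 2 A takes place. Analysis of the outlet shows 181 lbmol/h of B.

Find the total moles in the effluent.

For B: n = n₀ − 1ξ → 181 = 781 − 1ξ, giving ξ = 600 lbmol/h.
Outlet amounts (n = n₀ + ν ξ):
  C: 2220 − 2(600) = 1020
  B: 781 − 1(600) = 181
  A: 0 + 2(600) = 1200
Total out = 1020 + 181 + 1200 = 2401 lbmol/h.

2400 lbmol/h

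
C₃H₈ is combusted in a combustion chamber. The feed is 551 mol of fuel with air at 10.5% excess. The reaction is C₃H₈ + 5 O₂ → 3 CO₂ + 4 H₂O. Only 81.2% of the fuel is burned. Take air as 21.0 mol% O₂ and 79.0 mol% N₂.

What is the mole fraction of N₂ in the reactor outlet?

0.739

Stoichiometric O₂ = 5 × 551 = 2755 mol; O₂ fed = 2755 × 1.105 = 3044 mol.
N₂ fed = 3044 × 79/21 = 11450 mol.
Fuel reacted = 0.812 × 551 → ξ = 447.4 mol.
Outlet (n = n₀ + ν ξ):
  C₃H₈: 551 − 1(447.4) = 103.6
  O₂: 3044 − 5(447.4) = 807.2
  N₂: 11450 (inert)
  CO₂: 0 + 3(447.4) = 1342
  H₂O: 0 + 4(447.4) = 1790
Total out = 15490 mol; y_N₂ = 11450 / 15490 = 0.7391.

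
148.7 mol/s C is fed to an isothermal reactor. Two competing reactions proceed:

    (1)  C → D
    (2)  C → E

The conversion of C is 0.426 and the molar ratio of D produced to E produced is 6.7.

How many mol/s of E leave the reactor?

Conversion of C: C consumed = 0.426 × 148.7 = 63.35 mol/s = 1ξ₁ + 1ξ₂.
Selectivity: 1ξ₁ / (1ξ₂) = 6.7 → ξ₁ = 6.7 ξ₂.
Substitute: (1·6.7 + 1) ξ₂ = 63.35 → ξ₂ = 8.227 mol/s, ξ₁ = 55.12 mol/s.
Outlet amounts (n = n₀ + Σ ν·ξ):
  C: 148.7 − 1(55.12) − 1(8.227) = 85.35
  D: 0 + 1(55.12) = 55.12
  E: 0 + 1(8.227) = 8.227

8.23 mol/s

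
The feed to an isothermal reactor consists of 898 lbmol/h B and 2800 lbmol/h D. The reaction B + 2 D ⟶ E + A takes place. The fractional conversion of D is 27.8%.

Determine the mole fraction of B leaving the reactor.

0.154

D reacted = 0.278 × 2800 = 778.4 lbmol/h; ν_D = −2, so ξ = 778.4/2 = 389.2 lbmol/h.
Outlet amounts (n = n₀ + ν ξ):
  B: 898 − 1(389.2) = 508.8
  D: 2800 − 2(389.2) = 2022
  E: 0 + 1(389.2) = 389.2
  A: 0 + 1(389.2) = 389.2
Total out = 3309 lbmol/h; y_B = 508.8 / 3309 = 0.1538.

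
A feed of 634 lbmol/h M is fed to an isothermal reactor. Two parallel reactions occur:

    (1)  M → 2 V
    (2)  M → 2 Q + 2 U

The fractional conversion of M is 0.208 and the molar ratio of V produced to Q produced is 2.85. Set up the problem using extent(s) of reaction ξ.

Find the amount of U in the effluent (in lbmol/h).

Conversion of M: M consumed = 0.208 × 634 = 131.9 lbmol/h = 1ξ₁ + 1ξ₂.
Selectivity: 2ξ₁ / (2ξ₂) = 2.85 → ξ₁ = 2.85 ξ₂.
Substitute: (1·2.85 + 1) ξ₂ = 131.9 → ξ₂ = 34.25 lbmol/h, ξ₁ = 97.62 lbmol/h.
Outlet amounts (n = n₀ + Σ ν·ξ):
  M: 634 − 1(97.62) − 1(34.25) = 502.1
  V: 0 + 2(97.62) = 195.2
  Q: 0 + 2(34.25) = 68.5
  U: 0 + 2(34.25) = 68.5

68.5 lbmol/h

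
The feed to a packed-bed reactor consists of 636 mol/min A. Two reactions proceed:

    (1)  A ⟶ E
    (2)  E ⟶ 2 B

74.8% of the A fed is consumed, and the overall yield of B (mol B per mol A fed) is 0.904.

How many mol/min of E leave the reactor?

188 mol/min

Conversion of A: A consumed = 1ξ₁ = 0.748 × 636 → ξ₁ = 475.7 mol/min.
Yield of B: 2ξ₂ / 636 = 0.904 → ξ₂ = 287.5 mol/min.
Outlet amounts (n = n₀ + Σ ν·ξ):
  A: 636 − 1(475.7) = 160.3
  E: 0 + 1(475.7) − 1(287.5) = 188.3
  B: 0 + 2(287.5) = 574.9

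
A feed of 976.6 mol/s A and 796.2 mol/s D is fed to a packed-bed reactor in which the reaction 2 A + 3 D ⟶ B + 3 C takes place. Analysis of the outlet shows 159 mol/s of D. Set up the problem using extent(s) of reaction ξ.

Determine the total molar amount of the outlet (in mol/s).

For D: n = n₀ − 3ξ → 159 = 796.2 − 3ξ, giving ξ = 212.4 mol/s.
Outlet amounts (n = n₀ + ν ξ):
  A: 976.6 − 2(212.4) = 551.8
  D: 796.2 − 3(212.4) = 159
  B: 0 + 1(212.4) = 212.4
  C: 0 + 3(212.4) = 637.2
Total out = 551.8 + 159 + 212.4 + 637.2 = 1560 mol/s.

1560 mol/s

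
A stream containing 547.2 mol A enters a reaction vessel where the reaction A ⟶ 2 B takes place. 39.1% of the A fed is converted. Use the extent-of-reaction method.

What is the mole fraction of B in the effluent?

0.562

A reacted = 0.391 × 547.2 = 214 mol; ν_A = −1, so ξ = 214/1 = 214 mol.
Outlet amounts (n = n₀ + ν ξ):
  A: 547.2 − 1(214) = 333.2
  B: 0 + 2(214) = 427.9
Total out = 761.2 mol; y_B = 427.9 / 761.2 = 0.5622.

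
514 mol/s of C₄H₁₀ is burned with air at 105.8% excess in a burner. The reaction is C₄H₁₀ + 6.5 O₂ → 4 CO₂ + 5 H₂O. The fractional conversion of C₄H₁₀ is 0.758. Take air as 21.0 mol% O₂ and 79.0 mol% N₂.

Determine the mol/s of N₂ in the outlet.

25900 mol/s

Stoichiometric O₂ = 6.5 × 514 = 3341 mol/s; O₂ fed = 3341 × 2.058 = 6876 mol/s.
N₂ fed = 6876 × 79/21 = 25870 mol/s.
Fuel reacted = 0.758 × 514 → ξ = 389.6 mol/s.
Outlet (n = n₀ + ν ξ):
  C₄H₁₀: 514 − 1(389.6) = 124.4
  O₂: 6876 − 6.5(389.6) = 4343
  N₂: 25870 (inert)
  CO₂: 0 + 4(389.6) = 1558
  H₂O: 0 + 5(389.6) = 1948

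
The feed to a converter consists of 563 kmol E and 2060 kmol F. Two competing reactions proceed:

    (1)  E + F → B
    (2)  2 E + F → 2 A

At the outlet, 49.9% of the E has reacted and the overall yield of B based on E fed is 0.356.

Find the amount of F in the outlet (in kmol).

1820 kmol

Yield of B: 1ξ₁ / 563 = 0.356 → ξ₁ = 200.4 kmol.
Conversion of E: 1ξ₁ + 2ξ₂ = 0.499 × 563 = 280.9 → ξ₂ = 40.25 kmol.
Outlet amounts (n = n₀ + Σ ν·ξ):
  E: 563 − 1(200.4) − 2(40.25) = 282.1
  F: 2060 − 1(200.4) − 1(40.25) = 1819
  B: 0 + 1(200.4) = 200.4
  A: 0 + 2(40.25) = 80.51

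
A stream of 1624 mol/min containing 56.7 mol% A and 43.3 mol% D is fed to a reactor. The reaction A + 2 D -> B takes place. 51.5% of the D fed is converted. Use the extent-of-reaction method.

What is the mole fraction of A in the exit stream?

0.586

D reacted = 0.515 × 703.2 = 362.1 mol/min; ν_D = −2, so ξ = 362.1/2 = 181.1 mol/min.
Outlet amounts (n = n₀ + ν ξ):
  A: 920.8 − 1(181.1) = 739.7
  D: 703.2 − 2(181.1) = 341
  B: 0 + 1(181.1) = 181.1
Total out = 1262 mol/min; y_A = 739.7 / 1262 = 0.5862.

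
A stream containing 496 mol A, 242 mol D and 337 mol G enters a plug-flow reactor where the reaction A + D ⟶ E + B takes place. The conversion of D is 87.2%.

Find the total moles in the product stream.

1080 mol

D reacted = 0.872 × 242 = 211 mol; ν_D = −1, so ξ = 211/1 = 211 mol.
Outlet amounts (n = n₀ + ν ξ):
  A: 496 − 1(211) = 285
  D: 242 − 1(211) = 30.98
  E: 0 + 1(211) = 211
  B: 0 + 1(211) = 211
  G: 337 (inert)
Total out = 285 + 30.98 + 211 + 211 + 337 = 1075 mol.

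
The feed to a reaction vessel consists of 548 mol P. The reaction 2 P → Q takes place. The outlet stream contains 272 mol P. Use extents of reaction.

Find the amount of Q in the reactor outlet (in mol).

138 mol

For P: n = n₀ − 2ξ → 272 = 548 − 2ξ, giving ξ = 138 mol.
Outlet amounts (n = n₀ + ν ξ):
  P: 548 − 2(138) = 272
  Q: 0 + 1(138) = 138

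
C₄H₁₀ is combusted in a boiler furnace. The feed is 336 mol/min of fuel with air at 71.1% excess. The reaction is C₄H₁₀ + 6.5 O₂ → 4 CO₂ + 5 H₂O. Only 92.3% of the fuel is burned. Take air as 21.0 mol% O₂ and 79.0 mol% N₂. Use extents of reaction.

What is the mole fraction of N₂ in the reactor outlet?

0.756

Stoichiometric O₂ = 6.5 × 336 = 2184 mol/min; O₂ fed = 2184 × 1.711 = 3737 mol/min.
N₂ fed = 3737 × 79/21 = 14060 mol/min.
Fuel reacted = 0.923 × 336 → ξ = 310.1 mol/min.
Outlet (n = n₀ + ν ξ):
  C₄H₁₀: 336 − 1(310.1) = 25.87
  O₂: 3737 − 6.5(310.1) = 1721
  N₂: 14060 (inert)
  CO₂: 0 + 4(310.1) = 1241
  H₂O: 0 + 5(310.1) = 1551
Total out = 18600 mol/min; y_N₂ = 14060 / 18600 = 0.756.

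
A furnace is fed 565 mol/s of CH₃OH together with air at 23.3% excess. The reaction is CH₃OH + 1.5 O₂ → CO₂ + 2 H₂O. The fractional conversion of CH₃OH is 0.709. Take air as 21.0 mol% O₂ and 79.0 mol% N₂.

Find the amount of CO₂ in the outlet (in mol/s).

401 mol/s

Stoichiometric O₂ = 1.5 × 565 = 847.5 mol/s; O₂ fed = 847.5 × 1.233 = 1045 mol/s.
N₂ fed = 1045 × 79/21 = 3931 mol/s.
Fuel reacted = 0.709 × 565 → ξ = 400.6 mol/s.
Outlet (n = n₀ + ν ξ):
  CH₃OH: 565 − 1(400.6) = 164.4
  O₂: 1045 − 1.5(400.6) = 444.1
  N₂: 3931 (inert)
  CO₂: 0 + 1(400.6) = 400.6
  H₂O: 0 + 2(400.6) = 801.2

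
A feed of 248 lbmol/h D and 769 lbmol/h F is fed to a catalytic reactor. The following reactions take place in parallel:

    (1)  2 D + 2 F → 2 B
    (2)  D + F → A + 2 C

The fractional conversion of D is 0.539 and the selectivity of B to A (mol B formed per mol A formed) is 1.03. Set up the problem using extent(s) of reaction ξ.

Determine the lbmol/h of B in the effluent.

67.8 lbmol/h

Conversion of D: D consumed = 0.539 × 248 = 133.7 lbmol/h = 2ξ₁ + 1ξ₂.
Selectivity: 2ξ₁ / (1ξ₂) = 1.03 → ξ₁ = 0.515 ξ₂.
Substitute: (2·0.515 + 1) ξ₂ = 133.7 → ξ₂ = 65.85 lbmol/h, ξ₁ = 33.91 lbmol/h.
Outlet amounts (n = n₀ + Σ ν·ξ):
  D: 248 − 2(33.91) − 1(65.85) = 114.3
  F: 769 − 2(33.91) − 1(65.85) = 635.3
  B: 0 + 2(33.91) = 67.82
  A: 0 + 1(65.85) = 65.85
  C: 0 + 2(65.85) = 131.7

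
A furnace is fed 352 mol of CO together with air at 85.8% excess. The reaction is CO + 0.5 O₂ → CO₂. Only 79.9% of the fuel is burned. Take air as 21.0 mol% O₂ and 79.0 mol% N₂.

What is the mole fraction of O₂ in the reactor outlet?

0.105

Stoichiometric O₂ = 0.5 × 352 = 176 mol; O₂ fed = 176 × 1.858 = 327 mol.
N₂ fed = 327 × 79/21 = 1230 mol.
Fuel reacted = 0.799 × 352 → ξ = 281.2 mol.
Outlet (n = n₀ + ν ξ):
  CO: 352 − 1(281.2) = 70.75
  O₂: 327 − 0.5(281.2) = 186.4
  N₂: 1230 (inert)
  CO₂: 0 + 1(281.2) = 281.2
Total out = 1769 mol; y_O₂ = 186.4 / 1769 = 0.1054.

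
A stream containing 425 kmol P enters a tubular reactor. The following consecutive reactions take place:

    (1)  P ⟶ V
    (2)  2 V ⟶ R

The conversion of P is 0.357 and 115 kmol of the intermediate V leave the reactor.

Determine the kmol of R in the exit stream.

Conversion of P: P consumed = 1ξ₁ = 0.357 × 425 → ξ₁ = 151.7 kmol.
V balance: n_V = 0 + 1ξ₁ − 2ξ₂ = 115 → ξ₂ = (1·151.7 − 115)/2 = 18.36 kmol.
Outlet amounts (n = n₀ + Σ ν·ξ):
  P: 425 − 1(151.7) = 273.3
  V: 0 + 1(151.7) − 2(18.36) = 115
  R: 0 + 1(18.36) = 18.36

18.4 kmol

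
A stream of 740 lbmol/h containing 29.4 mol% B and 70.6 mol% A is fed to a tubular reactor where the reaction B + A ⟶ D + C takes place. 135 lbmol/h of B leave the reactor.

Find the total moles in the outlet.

For B: n = n₀ − 1ξ → 135 = 217.6 − 1ξ, giving ξ = 82.56 lbmol/h.
Outlet amounts (n = n₀ + ν ξ):
  B: 217.6 − 1(82.56) = 135
  A: 522.4 − 1(82.56) = 439.9
  D: 0 + 1(82.56) = 82.56
  C: 0 + 1(82.56) = 82.56
Total out = 135 + 439.9 + 82.56 + 82.56 = 740 lbmol/h.

740 lbmol/h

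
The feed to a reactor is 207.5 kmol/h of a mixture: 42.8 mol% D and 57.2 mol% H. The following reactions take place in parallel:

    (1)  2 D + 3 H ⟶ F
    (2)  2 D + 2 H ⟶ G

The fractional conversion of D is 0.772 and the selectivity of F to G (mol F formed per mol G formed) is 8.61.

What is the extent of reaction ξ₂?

Conversion of D: D consumed = 0.772 × 88.81 = 68.56 kmol/h = 2ξ₁ + 2ξ₂.
Selectivity: 1ξ₁ / (1ξ₂) = 8.61 → ξ₁ = 8.61 ξ₂.
Substitute: (2·8.61 + 2) ξ₂ = 68.56 → ξ₂ = 3.567 kmol/h, ξ₁ = 30.71 kmol/h.
Outlet amounts (n = n₀ + Σ ν·ξ):
  D: 88.81 − 2(30.71) − 2(3.567) = 20.25
  H: 118.7 − 3(30.71) − 2(3.567) = 19.42
  F: 0 + 1(30.71) = 30.71
  G: 0 + 1(3.567) = 3.567

ξ₂ = 3.57 kmol/h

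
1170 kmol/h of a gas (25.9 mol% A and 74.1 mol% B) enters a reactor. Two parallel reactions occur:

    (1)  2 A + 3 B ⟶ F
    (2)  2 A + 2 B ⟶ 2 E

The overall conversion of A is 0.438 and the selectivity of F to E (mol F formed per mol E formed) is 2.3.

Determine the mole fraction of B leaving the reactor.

0.732

Conversion of A: A consumed = 0.438 × 303 = 132.7 kmol/h = 2ξ₁ + 2ξ₂.
Selectivity: 1ξ₁ / (2ξ₂) = 2.3 → ξ₁ = 4.6 ξ₂.
Substitute: (2·4.6 + 2) ξ₂ = 132.7 → ξ₂ = 11.85 kmol/h, ξ₁ = 54.51 kmol/h.
Outlet amounts (n = n₀ + Σ ν·ξ):
  A: 303 − 2(54.51) − 2(11.85) = 170.3
  B: 867 − 3(54.51) − 2(11.85) = 679.7
  F: 0 + 1(54.51) = 54.51
  E: 0 + 2(11.85) = 23.7
Total out = 928.2 kmol/h; y_B = 679.7 / 928.2 = 0.7323.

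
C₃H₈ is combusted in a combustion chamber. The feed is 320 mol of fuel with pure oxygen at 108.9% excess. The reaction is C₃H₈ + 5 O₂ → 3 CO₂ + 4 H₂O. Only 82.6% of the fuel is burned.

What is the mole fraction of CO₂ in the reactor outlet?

0.202

Stoichiometric O₂ = 5 × 320 = 1600 mol; O₂ fed = 1600 × 2.089 = 3342 mol.
Fuel reacted = 0.826 × 320 → ξ = 264.3 mol.
Outlet (n = n₀ + ν ξ):
  C₃H₈: 320 − 1(264.3) = 55.68
  O₂: 3342 − 5(264.3) = 2021
  CO₂: 0 + 3(264.3) = 793
  H₂O: 0 + 4(264.3) = 1057
Total out = 3927 mol; y_CO₂ = 793 / 3927 = 0.2019.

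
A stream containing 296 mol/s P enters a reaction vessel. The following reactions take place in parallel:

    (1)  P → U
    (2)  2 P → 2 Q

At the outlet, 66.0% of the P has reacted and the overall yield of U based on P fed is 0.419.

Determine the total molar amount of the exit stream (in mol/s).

Yield of U: 1ξ₁ / 296 = 0.419 → ξ₁ = 124 mol/s.
Conversion of P: 1ξ₁ + 2ξ₂ = 0.66 × 296 = 195.4 → ξ₂ = 35.67 mol/s.
Outlet amounts (n = n₀ + Σ ν·ξ):
  P: 296 − 1(124) − 2(35.67) = 100.6
  U: 0 + 1(124) = 124
  Q: 0 + 2(35.67) = 71.34
Total out = 100.6 + 124 + 71.34 = 296 mol/s.

296 mol/s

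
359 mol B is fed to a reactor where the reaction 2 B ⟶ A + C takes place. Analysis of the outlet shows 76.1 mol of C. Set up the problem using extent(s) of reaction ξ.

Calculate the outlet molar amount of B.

207 mol

For C: n = n₀ + 1ξ → 76.1 = 0 + 1ξ, giving ξ = 76.1 mol.
Outlet amounts (n = n₀ + ν ξ):
  B: 359 − 2(76.1) = 206.8
  A: 0 + 1(76.1) = 76.1
  C: 0 + 1(76.1) = 76.1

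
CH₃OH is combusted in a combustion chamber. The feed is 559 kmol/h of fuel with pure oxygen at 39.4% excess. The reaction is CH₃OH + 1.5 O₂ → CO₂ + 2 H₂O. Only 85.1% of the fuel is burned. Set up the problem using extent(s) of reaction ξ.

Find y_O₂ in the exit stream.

0.232

Stoichiometric O₂ = 1.5 × 559 = 838.5 kmol/h; O₂ fed = 838.5 × 1.394 = 1169 kmol/h.
Fuel reacted = 0.851 × 559 → ξ = 475.7 kmol/h.
Outlet (n = n₀ + ν ξ):
  CH₃OH: 559 − 1(475.7) = 83.29
  O₂: 1169 − 1.5(475.7) = 455.3
  CO₂: 0 + 1(475.7) = 475.7
  H₂O: 0 + 2(475.7) = 951.4
Total out = 1966 kmol/h; y_O₂ = 455.3 / 1966 = 0.2316.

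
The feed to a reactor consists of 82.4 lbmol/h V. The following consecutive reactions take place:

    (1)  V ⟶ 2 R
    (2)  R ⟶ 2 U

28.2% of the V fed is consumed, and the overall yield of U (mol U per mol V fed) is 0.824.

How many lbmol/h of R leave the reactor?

12.5 lbmol/h

Conversion of V: V consumed = 1ξ₁ = 0.282 × 82.4 → ξ₁ = 23.24 lbmol/h.
Yield of U: 2ξ₂ / 82.4 = 0.824 → ξ₂ = 33.95 lbmol/h.
Outlet amounts (n = n₀ + Σ ν·ξ):
  V: 82.4 − 1(23.24) = 59.16
  R: 0 + 2(23.24) − 1(33.95) = 12.52
  U: 0 + 2(33.95) = 67.9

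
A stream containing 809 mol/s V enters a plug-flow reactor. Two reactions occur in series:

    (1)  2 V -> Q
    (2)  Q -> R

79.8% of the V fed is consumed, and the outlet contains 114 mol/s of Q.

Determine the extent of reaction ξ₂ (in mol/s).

Conversion of V: V consumed = 2ξ₁ = 0.798 × 809 → ξ₁ = 322.8 mol/s.
Q balance: n_Q = 0 + 1ξ₁ − 1ξ₂ = 114 → ξ₂ = (1·322.8 − 114)/1 = 208.8 mol/s.
Outlet amounts (n = n₀ + Σ ν·ξ):
  V: 809 − 2(322.8) = 163.4
  Q: 0 + 1(322.8) − 1(208.8) = 114
  R: 0 + 1(208.8) = 208.8

ξ₂ = 209 mol/s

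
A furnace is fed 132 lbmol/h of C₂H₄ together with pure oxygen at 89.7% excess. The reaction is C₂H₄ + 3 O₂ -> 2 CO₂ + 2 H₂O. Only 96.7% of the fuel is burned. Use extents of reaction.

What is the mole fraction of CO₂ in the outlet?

Stoichiometric O₂ = 3 × 132 = 396 lbmol/h; O₂ fed = 396 × 1.897 = 751.2 lbmol/h.
Fuel reacted = 0.967 × 132 → ξ = 127.6 lbmol/h.
Outlet (n = n₀ + ν ξ):
  C₂H₄: 132 − 1(127.6) = 4.356
  O₂: 751.2 − 3(127.6) = 368.3
  CO₂: 0 + 2(127.6) = 255.3
  H₂O: 0 + 2(127.6) = 255.3
Total out = 883.2 lbmol/h; y_CO₂ = 255.3 / 883.2 = 0.289.

0.289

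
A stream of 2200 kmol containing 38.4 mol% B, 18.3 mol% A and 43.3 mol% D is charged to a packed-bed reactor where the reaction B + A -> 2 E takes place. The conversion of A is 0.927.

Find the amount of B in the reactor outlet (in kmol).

472 kmol

A reacted = 0.927 × 402.6 = 373.2 kmol; ν_A = −1, so ξ = 373.2/1 = 373.2 kmol.
Outlet amounts (n = n₀ + ν ξ):
  B: 844.8 − 1(373.2) = 471.6
  A: 402.6 − 1(373.2) = 29.39
  E: 0 + 2(373.2) = 746.4
  D: 952.6 (inert)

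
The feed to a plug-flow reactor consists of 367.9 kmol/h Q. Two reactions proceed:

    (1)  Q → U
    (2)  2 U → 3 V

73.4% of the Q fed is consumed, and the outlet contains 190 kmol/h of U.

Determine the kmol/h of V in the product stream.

Conversion of Q: Q consumed = 1ξ₁ = 0.734 × 367.9 → ξ₁ = 270 kmol/h.
U balance: n_U = 0 + 1ξ₁ − 2ξ₂ = 190 → ξ₂ = (1·270 − 190)/2 = 40.02 kmol/h.
Outlet amounts (n = n₀ + Σ ν·ξ):
  Q: 367.9 − 1(270) = 97.86
  U: 0 + 1(270) − 2(40.02) = 190
  V: 0 + 3(40.02) = 120.1

120 kmol/h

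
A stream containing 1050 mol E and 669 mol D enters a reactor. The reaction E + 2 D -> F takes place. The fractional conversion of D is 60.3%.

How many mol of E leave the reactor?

848 mol

D reacted = 0.603 × 669 = 403.4 mol; ν_D = −2, so ξ = 403.4/2 = 201.7 mol.
Outlet amounts (n = n₀ + ν ξ):
  E: 1050 − 1(201.7) = 848.3
  D: 669 − 2(201.7) = 265.6
  F: 0 + 1(201.7) = 201.7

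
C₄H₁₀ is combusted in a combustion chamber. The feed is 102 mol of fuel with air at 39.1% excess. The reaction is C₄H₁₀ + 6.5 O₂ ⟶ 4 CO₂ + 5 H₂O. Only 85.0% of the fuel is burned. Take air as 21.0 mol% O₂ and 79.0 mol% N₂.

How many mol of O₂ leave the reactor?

Stoichiometric O₂ = 6.5 × 102 = 663 mol; O₂ fed = 663 × 1.391 = 922.2 mol.
N₂ fed = 922.2 × 79/21 = 3469 mol.
Fuel reacted = 0.85 × 102 → ξ = 86.7 mol.
Outlet (n = n₀ + ν ξ):
  C₄H₁₀: 102 − 1(86.7) = 15.3
  O₂: 922.2 − 6.5(86.7) = 358.7
  N₂: 3469 (inert)
  CO₂: 0 + 4(86.7) = 346.8
  H₂O: 0 + 5(86.7) = 433.5

359 mol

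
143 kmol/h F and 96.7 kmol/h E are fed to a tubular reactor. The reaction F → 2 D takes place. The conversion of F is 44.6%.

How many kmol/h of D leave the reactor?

F reacted = 0.446 × 143 = 63.78 kmol/h; ν_F = −1, so ξ = 63.78/1 = 63.78 kmol/h.
Outlet amounts (n = n₀ + ν ξ):
  F: 143 − 1(63.78) = 79.22
  D: 0 + 2(63.78) = 127.6
  E: 96.7 (inert)

128 kmol/h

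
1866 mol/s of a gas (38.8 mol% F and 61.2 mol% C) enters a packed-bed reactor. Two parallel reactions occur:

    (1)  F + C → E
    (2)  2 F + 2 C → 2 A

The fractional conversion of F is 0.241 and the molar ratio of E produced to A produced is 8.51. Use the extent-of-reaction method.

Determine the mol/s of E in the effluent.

156 mol/s

Conversion of F: F consumed = 0.241 × 724 = 174.5 mol/s = 1ξ₁ + 2ξ₂.
Selectivity: 1ξ₁ / (2ξ₂) = 8.51 → ξ₁ = 17.02 ξ₂.
Substitute: (1·17.02 + 2) ξ₂ = 174.5 → ξ₂ = 9.174 mol/s, ξ₁ = 156.1 mol/s.
Outlet amounts (n = n₀ + Σ ν·ξ):
  F: 724 − 1(156.1) − 2(9.174) = 549.5
  C: 1142 − 1(156.1) − 2(9.174) = 967.5
  E: 0 + 1(156.1) = 156.1
  A: 0 + 2(9.174) = 18.35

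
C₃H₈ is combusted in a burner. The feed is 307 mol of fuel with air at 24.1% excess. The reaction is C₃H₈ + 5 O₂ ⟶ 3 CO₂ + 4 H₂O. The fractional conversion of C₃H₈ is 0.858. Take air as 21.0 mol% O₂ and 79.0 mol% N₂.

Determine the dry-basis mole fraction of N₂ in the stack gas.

Stoichiometric O₂ = 5 × 307 = 1535 mol; O₂ fed = 1535 × 1.241 = 1905 mol.
N₂ fed = 1905 × 79/21 = 7166 mol.
Fuel reacted = 0.858 × 307 → ξ = 263.4 mol.
Outlet (n = n₀ + ν ξ):
  C₃H₈: 307 − 1(263.4) = 43.59
  O₂: 1905 − 5(263.4) = 587.9
  N₂: 7166 (inert)
  CO₂: 0 + 3(263.4) = 790.2
  H₂O: 0 + 4(263.4) = 1054
Dry total = 8588 mol; y_N₂ (dry) = 7166 / 8588 = 0.8345.

0.834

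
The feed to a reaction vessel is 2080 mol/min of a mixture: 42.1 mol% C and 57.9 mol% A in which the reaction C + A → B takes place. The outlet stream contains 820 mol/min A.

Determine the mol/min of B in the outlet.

For A: n = n₀ − 1ξ → 820 = 1204 − 1ξ, giving ξ = 384.3 mol/min.
Outlet amounts (n = n₀ + ν ξ):
  C: 875.7 − 1(384.3) = 491.4
  A: 1204 − 1(384.3) = 820
  B: 0 + 1(384.3) = 384.3

384 mol/min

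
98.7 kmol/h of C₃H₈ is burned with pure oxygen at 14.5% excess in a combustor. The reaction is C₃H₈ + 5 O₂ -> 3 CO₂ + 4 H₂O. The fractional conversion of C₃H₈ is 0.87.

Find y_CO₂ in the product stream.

0.344

Stoichiometric O₂ = 5 × 98.7 = 493.5 kmol/h; O₂ fed = 493.5 × 1.145 = 565.1 kmol/h.
Fuel reacted = 0.87 × 98.7 → ξ = 85.87 kmol/h.
Outlet (n = n₀ + ν ξ):
  C₃H₈: 98.7 − 1(85.87) = 12.83
  O₂: 565.1 − 5(85.87) = 135.7
  CO₂: 0 + 3(85.87) = 257.6
  H₂O: 0 + 4(85.87) = 343.5
Total out = 749.6 kmol/h; y_CO₂ = 257.6 / 749.6 = 0.3436.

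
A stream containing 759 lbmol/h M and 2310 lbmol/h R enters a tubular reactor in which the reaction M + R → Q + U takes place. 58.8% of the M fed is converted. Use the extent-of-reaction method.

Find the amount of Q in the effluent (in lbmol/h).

446 lbmol/h

M reacted = 0.588 × 759 = 446.3 lbmol/h; ν_M = −1, so ξ = 446.3/1 = 446.3 lbmol/h.
Outlet amounts (n = n₀ + ν ξ):
  M: 759 − 1(446.3) = 312.7
  R: 2310 − 1(446.3) = 1864
  Q: 0 + 1(446.3) = 446.3
  U: 0 + 1(446.3) = 446.3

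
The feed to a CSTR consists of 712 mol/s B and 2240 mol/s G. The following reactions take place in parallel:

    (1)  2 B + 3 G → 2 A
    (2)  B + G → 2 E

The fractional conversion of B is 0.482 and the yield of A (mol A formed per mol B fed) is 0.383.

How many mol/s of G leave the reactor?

1760 mol/s

Yield of A: 2ξ₁ / 712 = 0.383 → ξ₁ = 136.3 mol/s.
Conversion of B: 2ξ₁ + 1ξ₂ = 0.482 × 712 = 343.2 → ξ₂ = 70.49 mol/s.
Outlet amounts (n = n₀ + Σ ν·ξ):
  B: 712 − 2(136.3) − 1(70.49) = 368.8
  G: 2240 − 3(136.3) − 1(70.49) = 1760
  A: 0 + 2(136.3) = 272.7
  E: 0 + 2(70.49) = 141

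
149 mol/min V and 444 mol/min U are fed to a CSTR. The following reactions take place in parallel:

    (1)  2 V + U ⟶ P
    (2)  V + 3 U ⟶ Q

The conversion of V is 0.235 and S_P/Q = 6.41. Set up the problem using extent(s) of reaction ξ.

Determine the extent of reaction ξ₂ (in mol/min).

ξ₂ = 2.53 mol/min

Conversion of V: V consumed = 0.235 × 149 = 35.02 mol/min = 2ξ₁ + 1ξ₂.
Selectivity: 1ξ₁ / (1ξ₂) = 6.41 → ξ₁ = 6.41 ξ₂.
Substitute: (2·6.41 + 1) ξ₂ = 35.02 → ξ₂ = 2.534 mol/min, ξ₁ = 16.24 mol/min.
Outlet amounts (n = n₀ + Σ ν·ξ):
  V: 149 − 2(16.24) − 1(2.534) = 114
  U: 444 − 1(16.24) − 3(2.534) = 420.2
  P: 0 + 1(16.24) = 16.24
  Q: 0 + 1(2.534) = 2.534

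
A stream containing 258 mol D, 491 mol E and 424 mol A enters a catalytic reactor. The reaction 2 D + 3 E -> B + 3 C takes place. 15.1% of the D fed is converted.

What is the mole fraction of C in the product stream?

0.0507

D reacted = 0.151 × 258 = 38.96 mol; ν_D = −2, so ξ = 38.96/2 = 19.48 mol.
Outlet amounts (n = n₀ + ν ξ):
  D: 258 − 2(19.48) = 219
  E: 491 − 3(19.48) = 432.6
  B: 0 + 1(19.48) = 19.48
  C: 0 + 3(19.48) = 58.44
  A: 424 (inert)
Total out = 1154 mol; y_C = 58.44 / 1154 = 0.05066.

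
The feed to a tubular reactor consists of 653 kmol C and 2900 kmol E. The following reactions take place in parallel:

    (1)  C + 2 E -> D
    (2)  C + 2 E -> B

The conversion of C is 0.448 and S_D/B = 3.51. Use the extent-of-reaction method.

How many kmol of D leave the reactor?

228 kmol

Conversion of C: C consumed = 0.448 × 653 = 292.5 kmol = 1ξ₁ + 1ξ₂.
Selectivity: 1ξ₁ / (1ξ₂) = 3.51 → ξ₁ = 3.51 ξ₂.
Substitute: (1·3.51 + 1) ξ₂ = 292.5 → ξ₂ = 64.87 kmol, ξ₁ = 227.7 kmol.
Outlet amounts (n = n₀ + Σ ν·ξ):
  C: 653 − 1(227.7) − 1(64.87) = 360.5
  E: 2900 − 2(227.7) − 2(64.87) = 2315
  D: 0 + 1(227.7) = 227.7
  B: 0 + 1(64.87) = 64.87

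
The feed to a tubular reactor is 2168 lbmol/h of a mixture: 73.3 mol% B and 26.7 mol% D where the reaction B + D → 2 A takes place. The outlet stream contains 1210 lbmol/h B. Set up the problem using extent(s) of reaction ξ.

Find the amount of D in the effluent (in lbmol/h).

For B: n = n₀ − 1ξ → 1210 = 1589 − 1ξ, giving ξ = 379.1 lbmol/h.
Outlet amounts (n = n₀ + ν ξ):
  B: 1589 − 1(379.1) = 1210
  D: 578.9 − 1(379.1) = 199.7
  A: 0 + 2(379.1) = 758.3

200 lbmol/h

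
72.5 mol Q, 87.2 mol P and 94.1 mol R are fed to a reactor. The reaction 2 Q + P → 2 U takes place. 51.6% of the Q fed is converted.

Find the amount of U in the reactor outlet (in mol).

37.4 mol

Q reacted = 0.516 × 72.5 = 37.41 mol; ν_Q = −2, so ξ = 37.41/2 = 18.71 mol.
Outlet amounts (n = n₀ + ν ξ):
  Q: 72.5 − 2(18.71) = 35.09
  P: 87.2 − 1(18.71) = 68.5
  U: 0 + 2(18.71) = 37.41
  R: 94.1 (inert)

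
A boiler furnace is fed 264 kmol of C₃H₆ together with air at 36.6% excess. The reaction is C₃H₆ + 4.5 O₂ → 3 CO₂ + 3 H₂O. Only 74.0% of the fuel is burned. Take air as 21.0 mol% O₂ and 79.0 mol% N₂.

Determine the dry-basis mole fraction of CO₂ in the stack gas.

0.0781

Stoichiometric O₂ = 4.5 × 264 = 1188 kmol; O₂ fed = 1188 × 1.366 = 1623 kmol.
N₂ fed = 1623 × 79/21 = 6105 kmol.
Fuel reacted = 0.74 × 264 → ξ = 195.4 kmol.
Outlet (n = n₀ + ν ξ):
  C₃H₆: 264 − 1(195.4) = 68.64
  O₂: 1623 − 4.5(195.4) = 743.7
  N₂: 6105 (inert)
  CO₂: 0 + 3(195.4) = 586.1
  H₂O: 0 + 3(195.4) = 586.1
Dry total = 7503 kmol; y_CO₂ (dry) = 586.1 / 7503 = 0.07811.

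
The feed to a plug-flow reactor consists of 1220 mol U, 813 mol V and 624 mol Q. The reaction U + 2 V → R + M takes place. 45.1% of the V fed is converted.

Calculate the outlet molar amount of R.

V reacted = 0.451 × 813 = 366.7 mol; ν_V = −2, so ξ = 366.7/2 = 183.3 mol.
Outlet amounts (n = n₀ + ν ξ):
  U: 1220 − 1(183.3) = 1037
  V: 813 − 2(183.3) = 446.3
  R: 0 + 1(183.3) = 183.3
  M: 0 + 1(183.3) = 183.3
  Q: 624 (inert)

183 mol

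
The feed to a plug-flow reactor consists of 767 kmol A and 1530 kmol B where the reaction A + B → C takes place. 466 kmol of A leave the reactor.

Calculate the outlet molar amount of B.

1230 kmol

For A: n = n₀ − 1ξ → 466 = 767 − 1ξ, giving ξ = 301 kmol.
Outlet amounts (n = n₀ + ν ξ):
  A: 767 − 1(301) = 466
  B: 1530 − 1(301) = 1229
  C: 0 + 1(301) = 301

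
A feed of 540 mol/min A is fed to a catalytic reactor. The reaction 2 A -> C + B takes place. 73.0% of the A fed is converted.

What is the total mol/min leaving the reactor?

540 mol/min

A reacted = 0.73 × 540 = 394.2 mol/min; ν_A = −2, so ξ = 394.2/2 = 197.1 mol/min.
Outlet amounts (n = n₀ + ν ξ):
  A: 540 − 2(197.1) = 145.8
  C: 0 + 1(197.1) = 197.1
  B: 0 + 1(197.1) = 197.1
Total out = 145.8 + 197.1 + 197.1 = 540 mol/min.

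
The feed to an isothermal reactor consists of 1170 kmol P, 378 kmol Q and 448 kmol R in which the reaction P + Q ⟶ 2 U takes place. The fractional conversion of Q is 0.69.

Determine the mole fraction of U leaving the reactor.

Q reacted = 0.69 × 378 = 260.8 kmol; ν_Q = −1, so ξ = 260.8/1 = 260.8 kmol.
Outlet amounts (n = n₀ + ν ξ):
  P: 1170 − 1(260.8) = 909.2
  Q: 378 − 1(260.8) = 117.2
  U: 0 + 2(260.8) = 521.6
  R: 448 (inert)
Total out = 1996 kmol; y_U = 521.6 / 1996 = 0.2613.

0.261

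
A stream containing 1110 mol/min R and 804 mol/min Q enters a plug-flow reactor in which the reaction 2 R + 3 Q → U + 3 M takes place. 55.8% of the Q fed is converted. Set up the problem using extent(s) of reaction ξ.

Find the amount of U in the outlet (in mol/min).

150 mol/min

Q reacted = 0.558 × 804 = 448.6 mol/min; ν_Q = −3, so ξ = 448.6/3 = 149.5 mol/min.
Outlet amounts (n = n₀ + ν ξ):
  R: 1110 − 2(149.5) = 810.9
  Q: 804 − 3(149.5) = 355.4
  U: 0 + 1(149.5) = 149.5
  M: 0 + 3(149.5) = 448.6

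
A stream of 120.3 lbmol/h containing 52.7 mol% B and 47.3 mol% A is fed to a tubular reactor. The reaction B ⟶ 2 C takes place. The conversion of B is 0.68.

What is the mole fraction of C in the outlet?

B reacted = 0.68 × 63.4 = 43.11 lbmol/h; ν_B = −1, so ξ = 43.11/1 = 43.11 lbmol/h.
Outlet amounts (n = n₀ + ν ξ):
  B: 63.4 − 1(43.11) = 20.29
  C: 0 + 2(43.11) = 86.22
  A: 56.9 (inert)
Total out = 163.4 lbmol/h; y_C = 86.22 / 163.4 = 0.5276.

0.528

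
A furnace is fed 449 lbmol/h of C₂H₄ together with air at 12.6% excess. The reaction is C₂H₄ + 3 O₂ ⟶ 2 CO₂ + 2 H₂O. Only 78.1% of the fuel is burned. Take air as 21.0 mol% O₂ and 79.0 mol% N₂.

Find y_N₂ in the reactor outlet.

0.744

Stoichiometric O₂ = 3 × 449 = 1347 lbmol/h; O₂ fed = 1347 × 1.126 = 1517 lbmol/h.
N₂ fed = 1517 × 79/21 = 5706 lbmol/h.
Fuel reacted = 0.781 × 449 → ξ = 350.7 lbmol/h.
Outlet (n = n₀ + ν ξ):
  C₂H₄: 449 − 1(350.7) = 98.33
  O₂: 1517 − 3(350.7) = 464.7
  N₂: 5706 (inert)
  CO₂: 0 + 2(350.7) = 701.3
  H₂O: 0 + 2(350.7) = 701.3
Total out = 7671 lbmol/h; y_N₂ = 5706 / 7671 = 0.7438.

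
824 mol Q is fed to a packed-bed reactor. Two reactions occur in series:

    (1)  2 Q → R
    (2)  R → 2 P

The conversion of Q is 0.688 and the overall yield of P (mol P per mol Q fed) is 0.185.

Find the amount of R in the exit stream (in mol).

207 mol

Conversion of Q: Q consumed = 2ξ₁ = 0.688 × 824 → ξ₁ = 283.5 mol.
Yield of P: 2ξ₂ / 824 = 0.185 → ξ₂ = 76.22 mol.
Outlet amounts (n = n₀ + Σ ν·ξ):
  Q: 824 − 2(283.5) = 257.1
  R: 0 + 1(283.5) − 1(76.22) = 207.2
  P: 0 + 2(76.22) = 152.4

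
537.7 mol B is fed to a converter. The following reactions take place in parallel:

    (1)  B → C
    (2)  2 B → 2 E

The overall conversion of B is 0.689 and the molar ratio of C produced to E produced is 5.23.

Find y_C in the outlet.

Conversion of B: B consumed = 0.689 × 537.7 = 370.5 mol = 1ξ₁ + 2ξ₂.
Selectivity: 1ξ₁ / (2ξ₂) = 5.23 → ξ₁ = 10.46 ξ₂.
Substitute: (1·10.46 + 2) ξ₂ = 370.5 → ξ₂ = 29.73 mol, ξ₁ = 311 mol.
Outlet amounts (n = n₀ + Σ ν·ξ):
  B: 537.7 − 1(311) − 2(29.73) = 167.2
  C: 0 + 1(311) = 311
  E: 0 + 2(29.73) = 59.47
Total out = 537.7 mol; y_C = 311 / 537.7 = 0.5784.

0.578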